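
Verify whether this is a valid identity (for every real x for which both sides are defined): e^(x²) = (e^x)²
Claim: e^(x²) = (e^x)².
Test a specific point where both sides are defined: x = 3.
LHS = e^(x²) ≈ 8103.0839
RHS = (e^x)² ≈ 403.4288
Since 8103.0839 ≠ 403.4288, the equation fails at this point, so it cannot hold for every real x for which both sides are defined.
(e^x)² = e^(2x), and 2x ≠ x² in general.

Conclusion: No, this is NOT an identity.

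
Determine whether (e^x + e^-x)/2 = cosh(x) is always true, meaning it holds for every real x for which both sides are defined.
Claim: (e^x + e^-x)/2 = cosh(x).
Reasoning: This is exactly the definition of the hyperbolic cosine: cosh(x) := (e^x + e^-x)/2.
So the two sides agree for every real x for which both sides are defined.

Conclusion: Yes, this is an identity.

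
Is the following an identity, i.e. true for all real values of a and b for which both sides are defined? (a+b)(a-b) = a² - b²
Yes, this is an identity.

Claim: (a+b)(a-b) = a² - b².
Reasoning: Expand: (a+b)(a-b) = a² - ab + ba - b² = a² - b² (the cross terms cancel).
So the two sides agree for all real values of a and b for which both sides are defined.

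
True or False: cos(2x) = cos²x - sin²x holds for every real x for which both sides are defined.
Claim: cos(2x) = cos²x - sin²x.
Reasoning: Put y = x in the addition formula cos(x+y) = cos(x)cos(y) - sin(x)sin(y): cos(2x) = cos²x - sin²x.
So the two sides agree for every real x for which both sides are defined.

Conclusion: True.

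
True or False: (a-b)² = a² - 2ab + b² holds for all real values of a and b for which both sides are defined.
Claim: (a-b)² = a² - 2ab + b².
Reasoning: Expand: (a-b)² = (a-b)(a-b) = a·a - a·b - b·a + b·b = a² - 2ab + b².
So the two sides agree for all real values of a and b for which both sides are defined.

Conclusion: True.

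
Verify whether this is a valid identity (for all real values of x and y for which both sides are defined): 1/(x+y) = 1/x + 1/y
No, this is NOT an identity.

Claim: 1/(x+y) = 1/x + 1/y.
Test a specific point where both sides are defined: x = -2, y = 5.
LHS = 1/(x+y) ≈ 0.3333
RHS = 1/x + 1/y ≈ -0.3000
Since 0.3333 ≠ -0.3000, the equation fails at this point, so it cannot hold for all real values of x and y for which both sides are defined.
1/x + 1/y = (x+y)/(xy), which is not 1/(x+y).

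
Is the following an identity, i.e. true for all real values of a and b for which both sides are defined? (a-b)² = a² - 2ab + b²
Yes, this is an identity.

Claim: (a-b)² = a² - 2ab + b².
Reasoning: Expand: (a-b)² = (a-b)(a-b) = a·a - a·b - b·a + b·b = a² - 2ab + b².
So the two sides agree for all real values of a and b for which both sides are defined.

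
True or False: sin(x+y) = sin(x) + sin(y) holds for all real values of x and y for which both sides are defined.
False.

Claim: sin(x+y) = sin(x) + sin(y).
Test a specific point where both sides are defined: x = π/6, y = -π/2.
LHS = sin(x+y) ≈ -0.8660
RHS = sin(x) + sin(y) ≈ -0.5000
Since -0.8660 ≠ -0.5000, the equation fails at this point, so it cannot hold for all real values of x and y for which both sides are defined.
The correct expansion is sin(x+y) = sin(x)cos(y) + cos(x)sin(y); sine is not additive.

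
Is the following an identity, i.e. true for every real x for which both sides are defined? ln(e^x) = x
Yes, this is an identity.

Claim: ln(e^x) = x.
Reasoning: ln is the inverse of the exponential: ln(e^x) asks for the exponent p with e^p = e^x, and since e^p is one-to-one that exponent is p = x.
So the two sides agree for every real x for which both sides are defined.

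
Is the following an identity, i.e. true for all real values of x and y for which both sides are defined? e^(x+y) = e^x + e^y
Claim: e^(x+y) = e^x + e^y.
Test a specific point where both sides are defined: x = -3, y = -2.
LHS = e^(x+y) ≈ 0.0067
RHS = e^x + e^y ≈ 0.1851
Since 0.0067 ≠ 0.1851, the equation fails at this point, so it cannot hold for all real values of x and y for which both sides are defined.
The correct rule is e^(x+y) = e^x · e^y (a product, not a sum).

Conclusion: No, this is NOT an identity.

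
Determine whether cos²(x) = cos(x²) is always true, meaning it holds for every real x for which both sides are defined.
Claim: cos²(x) = cos(x²).
Test a specific point where both sides are defined: x = 3π/4.
LHS = cos²(x) ≈ 0.5000
RHS = cos(x²) ≈ 0.7442
Since 0.5000 ≠ 0.7442, the equation fails at this point, so it cannot hold for every real x for which both sides are defined.
cos²(x) means (cos x)², squaring the output; cos(x²) squares the input. These are different functions.

Conclusion: No, this is NOT an identity.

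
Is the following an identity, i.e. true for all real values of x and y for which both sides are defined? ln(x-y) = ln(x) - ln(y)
Claim: ln(x-y) = ln(x) - ln(y).
Test a specific point where both sides are defined: x = 5, y = 3.
LHS = ln(x-y) ≈ 0.6931
RHS = ln(x) - ln(y) ≈ 0.5108
Since 0.6931 ≠ 0.5108, the equation fails at this point, so it cannot hold for all real values of x and y for which both sides are defined.
ln(x) - ln(y) = ln(x/y), not ln(x-y).

Conclusion: No, this is NOT an identity.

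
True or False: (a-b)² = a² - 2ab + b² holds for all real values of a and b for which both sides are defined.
True.

Claim: (a-b)² = a² - 2ab + b².
Reasoning: Expand: (a-b)² = (a-b)(a-b) = a·a - a·b - b·a + b·b = a² - 2ab + b².
So the two sides agree for all real values of a and b for which both sides are defined.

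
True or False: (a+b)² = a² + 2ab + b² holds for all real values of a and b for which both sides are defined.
True.

Claim: (a+b)² = a² + 2ab + b².
Reasoning: Expand: (a+b)² = (a+b)(a+b) = a·a + a·b + b·a + b·b = a² + 2ab + b².
So the two sides agree for all real values of a and b for which both sides are defined.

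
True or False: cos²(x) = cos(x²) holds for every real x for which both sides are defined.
False.

Claim: cos²(x) = cos(x²).
Test a specific point where both sides are defined: x = π/2.
LHS = cos²(x) ≈ 0.0000
RHS = cos(x²) ≈ -0.7812
Since 0.0000 ≠ -0.7812, the equation fails at this point, so it cannot hold for every real x for which both sides are defined.
cos²(x) means (cos x)², squaring the output; cos(x²) squares the input. These are different functions.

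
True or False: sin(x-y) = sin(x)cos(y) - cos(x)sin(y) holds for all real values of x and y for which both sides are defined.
True.

Claim: sin(x-y) = sin(x)cos(y) - cos(x)sin(y).
Reasoning: Replace y by -y in sin(x+y) = sin(x)cos(y) + cos(x)sin(y) and use cos(-y) = cos(y), sin(-y) = -sin(y): sin(x-y) = sin(x)cos(y) - cos(x)sin(y).
So the two sides agree for all real values of x and y for which both sides are defined.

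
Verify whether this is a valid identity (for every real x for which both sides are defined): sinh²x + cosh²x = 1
Claim: sinh²x + cosh²x = 1.
Test a specific point where both sides are defined: x = 1.
LHS = sinh²x + cosh²x ≈ 3.7622
RHS = 1 ≈ 1.0000
Since 3.7622 ≠ 1.0000, the equation fails at this point, so it cannot hold for every real x for which both sides are defined.
The correct hyperbolic identity is cosh²x - sinh²x = 1 (a difference); the sum sinh²x + cosh²x equals cosh(2x).

Conclusion: No, this is NOT an identity.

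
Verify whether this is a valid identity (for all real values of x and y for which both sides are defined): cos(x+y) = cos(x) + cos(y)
Claim: cos(x+y) = cos(x) + cos(y).
Test a specific point where both sides are defined: x = π/4, y = π/3.
LHS = cos(x+y) ≈ -0.2588
RHS = cos(x) + cos(y) ≈ 1.2071
Since -0.2588 ≠ 1.2071, the equation fails at this point, so it cannot hold for all real values of x and y for which both sides are defined.
The correct expansion is cos(x+y) = cos(x)cos(y) - sin(x)sin(y); cosine is not additive.

Conclusion: No, this is NOT an identity.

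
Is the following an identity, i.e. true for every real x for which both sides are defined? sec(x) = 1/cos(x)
Claim: sec(x) = 1/cos(x).
Reasoning: sec(x) is by definition the reciprocal of cos(x), wherever cos(x) ≠ 0.
So the two sides agree for every real x for which both sides are defined.

Conclusion: Yes, this is an identity.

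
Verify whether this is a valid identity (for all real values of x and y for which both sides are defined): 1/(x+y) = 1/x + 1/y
No, this is NOT an identity.

Claim: 1/(x+y) = 1/x + 1/y.
Test a specific point where both sides are defined: x = 1, y = 1/2.
LHS = 1/(x+y) ≈ 0.6667
RHS = 1/x + 1/y ≈ 3.0000
Since 0.6667 ≠ 3.0000, the equation fails at this point, so it cannot hold for all real values of x and y for which both sides are defined.
1/x + 1/y = (x+y)/(xy), which is not 1/(x+y).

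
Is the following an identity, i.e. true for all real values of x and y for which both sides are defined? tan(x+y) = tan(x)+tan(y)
Claim: tan(x+y) = tan(x)+tan(y).
Test a specific point where both sides are defined: x = 2π/3, y = π/4.
LHS = tan(x+y) ≈ -0.2679
RHS = tan(x)+tan(y) ≈ -0.7321
Since -0.2679 ≠ -0.7321, the equation fails at this point, so it cannot hold for all real values of x and y for which both sides are defined.
The correct formula is tan(x+y) = (tan(x) + tan(y))/(1 - tan(x)tan(y)).

Conclusion: No, this is NOT an identity.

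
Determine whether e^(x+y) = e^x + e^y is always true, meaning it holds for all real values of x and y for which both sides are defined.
Claim: e^(x+y) = e^x + e^y.
Test a specific point where both sides are defined: x = 5, y = 1.
LHS = e^(x+y) ≈ 403.4288
RHS = e^x + e^y ≈ 151.1314
Since 403.4288 ≠ 151.1314, the equation fails at this point, so it cannot hold for all real values of x and y for which both sides are defined.
The correct rule is e^(x+y) = e^x · e^y (a product, not a sum).

Conclusion: No, this is NOT an identity.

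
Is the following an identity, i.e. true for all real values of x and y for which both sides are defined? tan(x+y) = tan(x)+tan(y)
No, this is NOT an identity.

Claim: tan(x+y) = tan(x)+tan(y).
Test a specific point where both sides are defined: x = π/6, y = π/4.
LHS = tan(x+y) ≈ 3.7321
RHS = tan(x)+tan(y) ≈ 1.5774
Since 3.7321 ≠ 1.5774, the equation fails at this point, so it cannot hold for all real values of x and y for which both sides are defined.
The correct formula is tan(x+y) = (tan(x) + tan(y))/(1 - tan(x)tan(y)).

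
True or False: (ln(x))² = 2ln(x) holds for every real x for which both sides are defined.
False.

Claim: (ln(x))² = 2ln(x).
Test a specific point where both sides are defined: x = 3/2.
LHS = (ln(x))² ≈ 0.1644
RHS = 2ln(x) ≈ 0.8109
Since 0.1644 ≠ 0.8109, the equation fails at this point, so it cannot hold for every real x for which both sides are defined.
2ln(x) equals ln(x²), which is not the same as (ln x)².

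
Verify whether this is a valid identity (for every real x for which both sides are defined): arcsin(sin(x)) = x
Claim: arcsin(sin(x)) = x.
Test a specific point where both sides are defined: x = π.
LHS = arcsin(sin(x)) ≈ 0.0000
RHS = x ≈ 3.1416
Since 0.0000 ≠ 3.1416, the equation fails at this point, so it cannot hold for every real x for which both sides are defined.
arcsin only returns values in [-π/2, π/2], so arcsin(sin(x)) = x holds only for x in that interval, not for all real x.

Conclusion: No, this is NOT an identity.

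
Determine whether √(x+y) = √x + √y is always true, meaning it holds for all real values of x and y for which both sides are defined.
No, this is NOT an identity.

Claim: √(x+y) = √x + √y.
Test a specific point where both sides are defined: x = 1/2, y = 4.
LHS = √(x+y) ≈ 2.1213
RHS = √x + √y ≈ 2.7071
Since 2.1213 ≠ 2.7071, the equation fails at this point, so it cannot hold for all real values of x and y for which both sides are defined.
Squaring the right side gives x + 2√(xy) + y, not x + y.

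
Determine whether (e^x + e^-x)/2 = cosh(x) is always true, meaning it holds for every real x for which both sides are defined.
Claim: (e^x + e^-x)/2 = cosh(x).
Reasoning: This is exactly the definition of the hyperbolic cosine: cosh(x) := (e^x + e^-x)/2.
So the two sides agree for every real x for which both sides are defined.

Conclusion: Yes, this is an identity.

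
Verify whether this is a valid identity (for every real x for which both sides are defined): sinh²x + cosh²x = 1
Claim: sinh²x + cosh²x = 1.
Test a specific point where both sides are defined: x = -1.
LHS = sinh²x + cosh²x ≈ 3.7622
RHS = 1 ≈ 1.0000
Since 3.7622 ≠ 1.0000, the equation fails at this point, so it cannot hold for every real x for which both sides are defined.
The correct hyperbolic identity is cosh²x - sinh²x = 1 (a difference); the sum sinh²x + cosh²x equals cosh(2x).

Conclusion: No, this is NOT an identity.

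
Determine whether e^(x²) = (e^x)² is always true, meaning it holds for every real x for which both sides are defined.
No, this is NOT an identity.

Claim: e^(x²) = (e^x)².
Test a specific point where both sides are defined: x = 3/2.
LHS = e^(x²) ≈ 9.4877
RHS = (e^x)² ≈ 20.0855
Since 9.4877 ≠ 20.0855, the equation fails at this point, so it cannot hold for every real x for which both sides are defined.
(e^x)² = e^(2x), and 2x ≠ x² in general.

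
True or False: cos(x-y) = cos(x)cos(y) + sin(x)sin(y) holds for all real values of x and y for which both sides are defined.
Claim: cos(x-y) = cos(x)cos(y) + sin(x)sin(y).
Reasoning: Replace y by -y in cos(x+y) = cos(x)cos(y) - sin(x)sin(y) and use cos(-y) = cos(y), sin(-y) = -sin(y): cos(x-y) = cos(x)cos(y) + sin(x)sin(y).
So the two sides agree for all real values of x and y for which both sides are defined.

Conclusion: True.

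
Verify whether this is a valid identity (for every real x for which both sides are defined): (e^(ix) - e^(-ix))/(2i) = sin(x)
Yes, this is an identity.

Claim: (e^(ix) - e^(-ix))/(2i) = sin(x).
Reasoning: By Euler's formula e^(ix) = cos(x) + i·sin(x) and e^(-ix) = cos(x) - i·sin(x). Subtracting cancels the cosine terms: e^(ix) - e^(-ix) = 2i·sin(x); divide by 2i.
So the two sides agree for every real x for which both sides are defined.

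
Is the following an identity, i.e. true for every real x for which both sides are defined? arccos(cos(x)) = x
Claim: arccos(cos(x)) = x.
Test a specific point where both sides are defined: x = -π/2.
LHS = arccos(cos(x)) ≈ 1.5708
RHS = x ≈ -1.5708
Since 1.5708 ≠ -1.5708, the equation fails at this point, so it cannot hold for every real x for which both sides are defined.
arccos only returns values in [0, π], so arccos(cos(x)) = x holds only for x in that interval, not for all real x.

Conclusion: No, this is NOT an identity.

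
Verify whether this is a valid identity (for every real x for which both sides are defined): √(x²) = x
No, this is NOT an identity.

Claim: √(x²) = x.
Test a specific point where both sides are defined: x = -2.
LHS = √(x²) ≈ 2.0000
RHS = x ≈ -2.0000
Since 2.0000 ≠ -2.0000, the equation fails at this point, so it cannot hold for every real x for which both sides are defined.
√(x²) = |x|, which differs from x whenever x < 0 (both sides are defined for every real x).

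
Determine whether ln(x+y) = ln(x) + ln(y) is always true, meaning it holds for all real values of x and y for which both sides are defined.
Claim: ln(x+y) = ln(x) + ln(y).
Test a specific point where both sides are defined: x = 5, y = 2.
LHS = ln(x+y) ≈ 1.9459
RHS = ln(x) + ln(y) ≈ 2.3026
Since 1.9459 ≠ 2.3026, the equation fails at this point, so it cannot hold for all real values of x and y for which both sides are defined.
ln(x) + ln(y) = ln(xy), not ln(x+y).

Conclusion: No, this is NOT an identity.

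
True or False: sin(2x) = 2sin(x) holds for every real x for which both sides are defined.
Claim: sin(2x) = 2sin(x).
Test a specific point where both sides are defined: x = 3π/4.
LHS = sin(2x) ≈ -1.0000
RHS = 2sin(x) ≈ 1.4142
Since -1.0000 ≠ 1.4142, the equation fails at this point, so it cannot hold for every real x for which both sides are defined.
The correct double-angle formula is sin(2x) = 2sin(x)cos(x).

Conclusion: False.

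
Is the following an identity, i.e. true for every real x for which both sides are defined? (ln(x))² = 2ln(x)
Claim: (ln(x))² = 2ln(x).
Test a specific point where both sides are defined: x = 1/2.
LHS = (ln(x))² ≈ 0.4805
RHS = 2ln(x) ≈ -1.3863
Since 0.4805 ≠ -1.3863, the equation fails at this point, so it cannot hold for every real x for which both sides are defined.
2ln(x) equals ln(x²), which is not the same as (ln x)².

Conclusion: No, this is NOT an identity.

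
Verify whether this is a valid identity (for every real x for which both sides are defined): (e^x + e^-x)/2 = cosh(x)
Claim: (e^x + e^-x)/2 = cosh(x).
Reasoning: This is exactly the definition of the hyperbolic cosine: cosh(x) := (e^x + e^-x)/2.
So the two sides agree for every real x for which both sides are defined.

Conclusion: Yes, this is an identity.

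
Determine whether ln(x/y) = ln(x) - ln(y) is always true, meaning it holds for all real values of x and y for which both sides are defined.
Claim: ln(x/y) = ln(x) - ln(y).
Reasoning: Both sides are simultaneously defined only when x, y > 0. Write x = e^p, y = e^q. Then x/y = e^(p-q), so ln(x/y) = p - q = ln(x) - ln(y).
So the two sides agree for all real values of x and y for which both sides are defined.

Conclusion: Yes, this is an identity.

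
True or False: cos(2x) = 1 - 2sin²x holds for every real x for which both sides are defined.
Claim: cos(2x) = 1 - 2sin²x.
Reasoning: cos(2x) = cos²x - sin²x. Replace cos²x by 1 - sin²x: (1 - sin²x) - sin²x = 1 - 2sin²x.
So the two sides agree for every real x for which both sides are defined.

Conclusion: True.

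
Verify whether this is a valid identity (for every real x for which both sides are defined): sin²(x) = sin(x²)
Claim: sin²(x) = sin(x²).
Test a specific point where both sides are defined: x = -π/4.
LHS = sin²(x) ≈ 0.5000
RHS = sin(x²) ≈ 0.5785
Since 0.5000 ≠ 0.5785, the equation fails at this point, so it cannot hold for every real x for which both sides are defined.
sin²(x) means (sin x)², squaring the output; sin(x²) squares the input. These are different functions.

Conclusion: No, this is NOT an identity.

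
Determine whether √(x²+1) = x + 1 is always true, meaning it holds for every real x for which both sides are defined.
No, this is NOT an identity.

Claim: √(x²+1) = x + 1.
Test a specific point where both sides are defined: x = 1/2.
LHS = √(x²+1) ≈ 1.1180
RHS = x + 1 ≈ 1.5000
Since 1.1180 ≠ 1.5000, the equation fails at this point, so it cannot hold for every real x for which both sides are defined.
(x+1)² = x² + 2x + 1 ≠ x² + 1 unless x = 0.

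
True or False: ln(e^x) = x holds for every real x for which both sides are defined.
True.

Claim: ln(e^x) = x.
Reasoning: ln is the inverse of the exponential: ln(e^x) asks for the exponent p with e^p = e^x, and since e^p is one-to-one that exponent is p = x.
So the two sides agree for every real x for which both sides are defined.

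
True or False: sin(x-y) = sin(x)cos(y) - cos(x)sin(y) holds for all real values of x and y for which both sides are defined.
Claim: sin(x-y) = sin(x)cos(y) - cos(x)sin(y).
Reasoning: Replace y by -y in sin(x+y) = sin(x)cos(y) + cos(x)sin(y) and use cos(-y) = cos(y), sin(-y) = -sin(y): sin(x-y) = sin(x)cos(y) - cos(x)sin(y).
So the two sides agree for all real values of x and y for which both sides are defined.

Conclusion: True.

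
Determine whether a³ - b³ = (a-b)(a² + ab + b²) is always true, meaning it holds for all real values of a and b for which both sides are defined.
Yes, this is an identity.

Claim: a³ - b³ = (a-b)(a² + ab + b²).
Reasoning: Expand the right side: (a-b)(a² + ab + b²) = a³ + a²b + ab² - a²b - ab² - b³ = a³ - b³ (the middle terms cancel in pairs).
So the two sides agree for all real values of a and b for which both sides are defined.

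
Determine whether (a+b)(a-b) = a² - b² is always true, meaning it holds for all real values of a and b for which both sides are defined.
Yes, this is an identity.

Claim: (a+b)(a-b) = a² - b².
Reasoning: Expand: (a+b)(a-b) = a² - ab + ba - b² = a² - b² (the cross terms cancel).
So the two sides agree for all real values of a and b for which both sides are defined.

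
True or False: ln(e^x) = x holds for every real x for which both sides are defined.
True.

Claim: ln(e^x) = x.
Reasoning: ln is the inverse of the exponential: ln(e^x) asks for the exponent p with e^p = e^x, and since e^p is one-to-one that exponent is p = x.
So the two sides agree for every real x for which both sides are defined.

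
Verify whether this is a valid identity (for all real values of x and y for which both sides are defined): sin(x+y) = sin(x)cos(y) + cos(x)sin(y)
Yes, this is an identity.

Claim: sin(x+y) = sin(x)cos(y) + cos(x)sin(y).
Reasoning: By Euler's formula e^(i(x+y)) = e^(ix)·e^(iy) = (cos x + i·sin x)(cos y + i·sin y). The imaginary part of the left side is sin(x+y); the imaginary part of the product is sin(x)cos(y) + cos(x)sin(y).
So the two sides agree for all real values of x and y for which both sides are defined.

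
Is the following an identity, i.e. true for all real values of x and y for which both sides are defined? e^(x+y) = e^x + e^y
Claim: e^(x+y) = e^x + e^y.
Test a specific point where both sides are defined: x = 4, y = 1/2.
LHS = e^(x+y) ≈ 90.0171
RHS = e^x + e^y ≈ 56.2469
Since 90.0171 ≠ 56.2469, the equation fails at this point, so it cannot hold for all real values of x and y for which both sides are defined.
The correct rule is e^(x+y) = e^x · e^y (a product, not a sum).

Conclusion: No, this is NOT an identity.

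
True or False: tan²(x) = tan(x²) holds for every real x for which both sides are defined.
Claim: tan²(x) = tan(x²).
Test a specific point where both sides are defined: x = -π/6.
LHS = tan²(x) ≈ 0.3333
RHS = tan(x²) ≈ 0.2812
Since 0.3333 ≠ 0.2812, the equation fails at this point, so it cannot hold for every real x for which both sides are defined.
tan²(x) means (tan x)², squaring the output; tan(x²) squares the input. These are different functions.

Conclusion: False.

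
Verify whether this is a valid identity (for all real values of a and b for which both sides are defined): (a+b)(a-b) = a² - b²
Yes, this is an identity.

Claim: (a+b)(a-b) = a² - b².
Reasoning: Expand: (a+b)(a-b) = a² - ab + ba - b² = a² - b² (the cross terms cancel).
So the two sides agree for all real values of a and b for which both sides are defined.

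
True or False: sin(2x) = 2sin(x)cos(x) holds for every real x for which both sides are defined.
True.

Claim: sin(2x) = 2sin(x)cos(x).
Reasoning: Put y = x in the addition formula sin(x+y) = sin(x)cos(y) + cos(x)sin(y): sin(2x) = sin(x)cos(x) + cos(x)sin(x) = 2sin(x)cos(x).
So the two sides agree for every real x for which both sides are defined.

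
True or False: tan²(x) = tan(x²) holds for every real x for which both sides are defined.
Claim: tan²(x) = tan(x²).
Test a specific point where both sides are defined: x = -π/4.
LHS = tan²(x) ≈ 1.0000
RHS = tan(x²) ≈ 0.7092
Since 1.0000 ≠ 0.7092, the equation fails at this point, so it cannot hold for every real x for which both sides are defined.
tan²(x) means (tan x)², squaring the output; tan(x²) squares the input. These are different functions.

Conclusion: False.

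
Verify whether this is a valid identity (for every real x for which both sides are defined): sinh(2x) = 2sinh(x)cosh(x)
Yes, this is an identity.

Claim: sinh(2x) = 2sinh(x)cosh(x).
Reasoning: 2sinh(x)cosh(x) = 2 · (e^x - e^-x)/2 · (e^x + e^-x)/2 = (e^(2x) - e^(-2x))/2 = sinh(2x).
So the two sides agree for every real x for which both sides are defined.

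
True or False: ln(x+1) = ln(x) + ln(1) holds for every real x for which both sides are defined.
Claim: ln(x+1) = ln(x) + ln(1).
Test a specific point where both sides are defined: x = 2.
LHS = ln(x+1) ≈ 1.0986
RHS = ln(x) + ln(1) ≈ 0.6931
Since 1.0986 ≠ 0.6931, the equation fails at this point, so it cannot hold for every real x for which both sides are defined.
ln(1) = 0, so the right side is just ln(x), which differs from ln(x+1).

Conclusion: False.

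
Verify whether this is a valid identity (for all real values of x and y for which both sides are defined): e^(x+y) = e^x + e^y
Claim: e^(x+y) = e^x + e^y.
Test a specific point where both sides are defined: x = 1/2, y = 1.
LHS = e^(x+y) ≈ 4.4817
RHS = e^x + e^y ≈ 4.3670
Since 4.4817 ≠ 4.3670, the equation fails at this point, so it cannot hold for all real values of x and y for which both sides are defined.
The correct rule is e^(x+y) = e^x · e^y (a product, not a sum).

Conclusion: No, this is NOT an identity.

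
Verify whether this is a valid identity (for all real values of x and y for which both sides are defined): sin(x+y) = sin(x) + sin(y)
Claim: sin(x+y) = sin(x) + sin(y).
Test a specific point where both sides are defined: x = 2π/3, y = -π/6.
LHS = sin(x+y) ≈ 1.0000
RHS = sin(x) + sin(y) ≈ 0.3660
Since 1.0000 ≠ 0.3660, the equation fails at this point, so it cannot hold for all real values of x and y for which both sides are defined.
The correct expansion is sin(x+y) = sin(x)cos(y) + cos(x)sin(y); sine is not additive.

Conclusion: No, this is NOT an identity.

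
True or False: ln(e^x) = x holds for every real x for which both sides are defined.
True.

Claim: ln(e^x) = x.
Reasoning: ln is the inverse of the exponential: ln(e^x) asks for the exponent p with e^p = e^x, and since e^p is one-to-one that exponent is p = x.
So the two sides agree for every real x for which both sides are defined.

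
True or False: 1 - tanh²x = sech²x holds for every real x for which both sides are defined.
Claim: 1 - tanh²x = sech²x.
Reasoning: Divide cosh²x - sinh²x = 1 through by cosh²x (never zero): 1 - tanh²x = 1/cosh²x = sech²x.
So the two sides agree for every real x for which both sides are defined.

Conclusion: True.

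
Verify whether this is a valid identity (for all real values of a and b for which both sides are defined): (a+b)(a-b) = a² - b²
Yes, this is an identity.

Claim: (a+b)(a-b) = a² - b².
Reasoning: Expand: (a+b)(a-b) = a² - ab + ba - b² = a² - b² (the cross terms cancel).
So the two sides agree for all real values of a and b for which both sides are defined.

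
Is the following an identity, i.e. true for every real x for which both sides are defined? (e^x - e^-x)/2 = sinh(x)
Claim: (e^x - e^-x)/2 = sinh(x).
Reasoning: This is exactly the definition of the hyperbolic sine: sinh(x) := (e^x - e^-x)/2.
So the two sides agree for every real x for which both sides are defined.

Conclusion: Yes, this is an identity.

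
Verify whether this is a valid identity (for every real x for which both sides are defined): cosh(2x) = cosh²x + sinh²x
Yes, this is an identity.

Claim: cosh(2x) = cosh²x + sinh²x.
Reasoning: cosh²x = (e^(2x) + 2 + e^(-2x))/4 and sinh²x = (e^(2x) - 2 + e^(-2x))/4. Adding gives (2e^(2x) + 2e^(-2x))/4 = (e^(2x) + e^(-2x))/2 = cosh(2x).
So the two sides agree for every real x for which both sides are defined.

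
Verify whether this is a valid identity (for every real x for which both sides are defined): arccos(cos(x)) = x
Claim: arccos(cos(x)) = x.
Test a specific point where both sides are defined: x = -π/4.
LHS = arccos(cos(x)) ≈ 0.7854
RHS = x ≈ -0.7854
Since 0.7854 ≠ -0.7854, the equation fails at this point, so it cannot hold for every real x for which both sides are defined.
arccos only returns values in [0, π], so arccos(cos(x)) = x holds only for x in that interval, not for all real x.

Conclusion: No, this is NOT an identity.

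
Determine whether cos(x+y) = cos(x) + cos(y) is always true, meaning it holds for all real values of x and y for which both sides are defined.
Claim: cos(x+y) = cos(x) + cos(y).
Test a specific point where both sides are defined: x = π/3, y = 2π/3.
LHS = cos(x+y) ≈ -1.0000
RHS = cos(x) + cos(y) ≈ 0.0000
Since -1.0000 ≠ 0.0000, the equation fails at this point, so it cannot hold for all real values of x and y for which both sides are defined.
The correct expansion is cos(x+y) = cos(x)cos(y) - sin(x)sin(y); cosine is not additive.

Conclusion: No, this is NOT an identity.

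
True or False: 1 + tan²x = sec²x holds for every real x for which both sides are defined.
True.

Claim: 1 + tan²x = sec²x.
Reasoning: Start from sin²x + cos²x = 1 and divide every term by cos²x (allowed wherever tan x and sec x are defined): tan²x + 1 = 1/cos²x = sec²x.
So the two sides agree for every real x for which both sides are defined.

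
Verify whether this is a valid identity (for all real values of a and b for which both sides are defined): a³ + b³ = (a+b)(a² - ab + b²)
Claim: a³ + b³ = (a+b)(a² - ab + b²).
Reasoning: Expand the right side: (a+b)(a² - ab + b²) = a³ - a²b + ab² + a²b - ab² + b³ = a³ + b³ (the middle terms cancel in pairs).
So the two sides agree for all real values of a and b for which both sides are defined.

Conclusion: Yes, this is an identity.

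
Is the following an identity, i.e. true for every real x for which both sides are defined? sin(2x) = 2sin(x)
No, this is NOT an identity.

Claim: sin(2x) = 2sin(x).
Test a specific point where both sides are defined: x = -π/6.
LHS = sin(2x) ≈ -0.8660
RHS = 2sin(x) ≈ -1.0000
Since -0.8660 ≠ -1.0000, the equation fails at this point, so it cannot hold for every real x for which both sides are defined.
The correct double-angle formula is sin(2x) = 2sin(x)cos(x).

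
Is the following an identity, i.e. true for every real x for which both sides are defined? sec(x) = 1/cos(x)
Claim: sec(x) = 1/cos(x).
Reasoning: sec(x) is by definition the reciprocal of cos(x), wherever cos(x) ≠ 0.
So the two sides agree for every real x for which both sides are defined.

Conclusion: Yes, this is an identity.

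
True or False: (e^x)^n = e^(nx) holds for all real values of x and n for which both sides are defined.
Claim: (e^x)^n = e^(nx).
Reasoning: e^x is a positive real number, and for a positive base B and real exponent n, B^n = e^(n·ln B). With B = e^x, ln B = x, so (e^x)^n = e^(n·x).
So the two sides agree for all real values of x and n for which both sides are defined.

Conclusion: True.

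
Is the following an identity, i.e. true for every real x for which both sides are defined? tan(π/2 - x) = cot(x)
Claim: tan(π/2 - x) = cot(x).
Reasoning: tan(π/2 - x) = sin(π/2 - x)/cos(π/2 - x) = cos(x)/sin(x) = cot(x), using the cofunction identities sin(π/2 - x) = cos(x) and cos(π/2 - x) = sin(x).
So the two sides agree for every real x for which both sides are defined.

Conclusion: Yes, this is an identity.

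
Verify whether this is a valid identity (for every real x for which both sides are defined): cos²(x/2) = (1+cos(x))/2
Claim: cos²(x/2) = (1+cos(x))/2.
Reasoning: Use cos(2θ) = 2cos²θ - 1 with θ = x/2: cos(x) = 2cos²(x/2) - 1. Solving for cos²(x/2) gives (1 + cos(x))/2.
So the two sides agree for every real x for which both sides are defined.

Conclusion: Yes, this is an identity.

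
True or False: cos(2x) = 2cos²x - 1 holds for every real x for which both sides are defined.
Claim: cos(2x) = 2cos²x - 1.
Reasoning: cos(2x) = cos²x - sin²x. Replace sin²x by 1 - cos²x: cos²x - (1 - cos²x) = 2cos²x - 1.
So the two sides agree for every real x for which both sides are defined.

Conclusion: True.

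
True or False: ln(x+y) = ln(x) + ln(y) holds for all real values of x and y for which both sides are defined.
False.

Claim: ln(x+y) = ln(x) + ln(y).
Test a specific point where both sides are defined: x = 1/2, y = 4.
LHS = ln(x+y) ≈ 1.5041
RHS = ln(x) + ln(y) ≈ 0.6931
Since 1.5041 ≠ 0.6931, the equation fails at this point, so it cannot hold for all real values of x and y for which both sides are defined.
ln(x) + ln(y) = ln(xy), not ln(x+y).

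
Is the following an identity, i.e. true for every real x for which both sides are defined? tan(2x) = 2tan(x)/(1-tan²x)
Claim: tan(2x) = 2tan(x)/(1-tan²x).
Reasoning: tan(2x) = sin(2x)/cos(2x) = 2sin(x)cos(x) / (cos²x - sin²x). Divide numerator and denominator by cos²x: 2tan(x) / (1 - tan²x).
So the two sides agree for every real x for which both sides are defined.

Conclusion: Yes, this is an identity.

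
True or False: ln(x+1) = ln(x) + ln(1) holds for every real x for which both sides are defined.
False.

Claim: ln(x+1) = ln(x) + ln(1).
Test a specific point where both sides are defined: x = 3.
LHS = ln(x+1) ≈ 1.3863
RHS = ln(x) + ln(1) ≈ 1.0986
Since 1.3863 ≠ 1.0986, the equation fails at this point, so it cannot hold for every real x for which both sides are defined.
ln(1) = 0, so the right side is just ln(x), which differs from ln(x+1).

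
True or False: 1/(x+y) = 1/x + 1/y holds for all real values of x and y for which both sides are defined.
Claim: 1/(x+y) = 1/x + 1/y.
Test a specific point where both sides are defined: x = 5, y = 1/2.
LHS = 1/(x+y) ≈ 0.1818
RHS = 1/x + 1/y ≈ 2.2000
Since 0.1818 ≠ 2.2000, the equation fails at this point, so it cannot hold for all real values of x and y for which both sides are defined.
1/x + 1/y = (x+y)/(xy), which is not 1/(x+y).

Conclusion: False.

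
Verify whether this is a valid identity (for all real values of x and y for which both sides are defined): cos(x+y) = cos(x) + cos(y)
Claim: cos(x+y) = cos(x) + cos(y).
Test a specific point where both sides are defined: x = -π/3, y = π/2.
LHS = cos(x+y) ≈ 0.8660
RHS = cos(x) + cos(y) ≈ 0.5000
Since 0.8660 ≠ 0.5000, the equation fails at this point, so it cannot hold for all real values of x and y for which both sides are defined.
The correct expansion is cos(x+y) = cos(x)cos(y) - sin(x)sin(y); cosine is not additive.

Conclusion: No, this is NOT an identity.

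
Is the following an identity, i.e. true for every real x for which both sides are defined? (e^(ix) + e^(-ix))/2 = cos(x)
Yes, this is an identity.

Claim: (e^(ix) + e^(-ix))/2 = cos(x).
Reasoning: By Euler's formula e^(ix) = cos(x) + i·sin(x) and e^(-ix) = cos(x) - i·sin(x). Adding cancels the sine terms: e^(ix) + e^(-ix) = 2cos(x); divide by 2.
So the two sides agree for every real x for which both sides are defined.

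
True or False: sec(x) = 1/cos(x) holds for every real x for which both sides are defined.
Claim: sec(x) = 1/cos(x).
Reasoning: sec(x) is by definition the reciprocal of cos(x), wherever cos(x) ≠ 0.
So the two sides agree for every real x for which both sides are defined.

Conclusion: True.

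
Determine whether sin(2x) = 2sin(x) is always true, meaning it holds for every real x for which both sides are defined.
Claim: sin(2x) = 2sin(x).
Test a specific point where both sides are defined: x = -π/6.
LHS = sin(2x) ≈ -0.8660
RHS = 2sin(x) ≈ -1.0000
Since -0.8660 ≠ -1.0000, the equation fails at this point, so it cannot hold for every real x for which both sides are defined.
The correct double-angle formula is sin(2x) = 2sin(x)cos(x).

Conclusion: No, this is NOT an identity.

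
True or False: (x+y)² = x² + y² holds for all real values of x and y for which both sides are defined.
Claim: (x+y)² = x² + y².
Test a specific point where both sides are defined: x = -1, y = 5.
LHS = (x+y)² ≈ 16.0000
RHS = x² + y² ≈ 26.0000
Since 16.0000 ≠ 26.0000, the equation fails at this point, so it cannot hold for all real values of x and y for which both sides are defined.
The correct expansion is (x+y)² = x² + 2xy + y²; the cross term 2xy is missing.

Conclusion: False.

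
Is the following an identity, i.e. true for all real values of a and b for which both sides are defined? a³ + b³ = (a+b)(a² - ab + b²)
Yes, this is an identity.

Claim: a³ + b³ = (a+b)(a² - ab + b²).
Reasoning: Expand the right side: (a+b)(a² - ab + b²) = a³ - a²b + ab² + a²b - ab² + b³ = a³ + b³ (the middle terms cancel in pairs).
So the two sides agree for all real values of a and b for which both sides are defined.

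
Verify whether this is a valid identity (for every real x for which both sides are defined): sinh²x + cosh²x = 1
No, this is NOT an identity.

Claim: sinh²x + cosh²x = 1.
Test a specific point where both sides are defined: x = 3/2.
LHS = sinh²x + cosh²x ≈ 10.0677
RHS = 1 ≈ 1.0000
Since 10.0677 ≠ 1.0000, the equation fails at this point, so it cannot hold for every real x for which both sides are defined.
The correct hyperbolic identity is cosh²x - sinh²x = 1 (a difference); the sum sinh²x + cosh²x equals cosh(2x).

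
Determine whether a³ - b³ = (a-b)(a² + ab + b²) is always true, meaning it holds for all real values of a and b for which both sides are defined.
Yes, this is an identity.

Claim: a³ - b³ = (a-b)(a² + ab + b²).
Reasoning: Expand the right side: (a-b)(a² + ab + b²) = a³ + a²b + ab² - a²b - ab² - b³ = a³ - b³ (the middle terms cancel in pairs).
So the two sides agree for all real values of a and b for which both sides are defined.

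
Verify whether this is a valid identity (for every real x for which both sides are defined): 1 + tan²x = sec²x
Claim: 1 + tan²x = sec²x.
Reasoning: Start from sin²x + cos²x = 1 and divide every term by cos²x (allowed wherever tan x and sec x are defined): tan²x + 1 = 1/cos²x = sec²x.
So the two sides agree for every real x for which both sides are defined.

Conclusion: Yes, this is an identity.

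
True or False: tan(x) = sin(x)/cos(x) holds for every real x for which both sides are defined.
True.

Claim: tan(x) = sin(x)/cos(x).
Reasoning: For an angle x whose terminal point on the unit circle is (cos x, sin x), tan(x) is defined as the ratio (second coordinate)/(first coordinate) = sin(x)/cos(x), wherever cos(x) ≠ 0.
So the two sides agree for every real x for which both sides are defined.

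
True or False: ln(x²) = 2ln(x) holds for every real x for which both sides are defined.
Claim: ln(x²) = 2ln(x).
Reasoning: The right side requires x > 0. For x > 0, x² = (e^(ln x))² = e^(2ln x), so ln(x²) = 2ln(x). (For x < 0 the right side is undefined, so those values are outside the claim.)
So the two sides agree for every real x for which both sides are defined.

Conclusion: True.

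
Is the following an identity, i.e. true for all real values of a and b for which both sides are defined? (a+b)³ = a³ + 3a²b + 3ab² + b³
Yes, this is an identity.

Claim: (a+b)³ = a³ + 3a²b + 3ab² + b³.
Reasoning: (a+b)³ = (a+b)(a+b)² = (a+b)(a² + 2ab + b²) = a³ + 2a²b + ab² + a²b + 2ab² + b³ = a³ + 3a²b + 3ab² + b³.
So the two sides agree for all real values of a and b for which both sides are defined.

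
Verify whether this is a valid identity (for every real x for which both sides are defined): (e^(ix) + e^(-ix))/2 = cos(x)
Yes, this is an identity.

Claim: (e^(ix) + e^(-ix))/2 = cos(x).
Reasoning: By Euler's formula e^(ix) = cos(x) + i·sin(x) and e^(-ix) = cos(x) - i·sin(x). Adding cancels the sine terms: e^(ix) + e^(-ix) = 2cos(x); divide by 2.
So the two sides agree for every real x for which both sides are defined.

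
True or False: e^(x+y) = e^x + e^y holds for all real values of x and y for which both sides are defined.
Claim: e^(x+y) = e^x + e^y.
Test a specific point where both sides are defined: x = 1/2, y = 5.
LHS = e^(x+y) ≈ 244.6919
RHS = e^x + e^y ≈ 150.0619
Since 244.6919 ≠ 150.0619, the equation fails at this point, so it cannot hold for all real values of x and y for which both sides are defined.
The correct rule is e^(x+y) = e^x · e^y (a product, not a sum).

Conclusion: False.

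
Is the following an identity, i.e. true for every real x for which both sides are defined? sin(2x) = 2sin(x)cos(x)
Yes, this is an identity.

Claim: sin(2x) = 2sin(x)cos(x).
Reasoning: Put y = x in the addition formula sin(x+y) = sin(x)cos(y) + cos(x)sin(y): sin(2x) = sin(x)cos(x) + cos(x)sin(x) = 2sin(x)cos(x).
So the two sides agree for every real x for which both sides are defined.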